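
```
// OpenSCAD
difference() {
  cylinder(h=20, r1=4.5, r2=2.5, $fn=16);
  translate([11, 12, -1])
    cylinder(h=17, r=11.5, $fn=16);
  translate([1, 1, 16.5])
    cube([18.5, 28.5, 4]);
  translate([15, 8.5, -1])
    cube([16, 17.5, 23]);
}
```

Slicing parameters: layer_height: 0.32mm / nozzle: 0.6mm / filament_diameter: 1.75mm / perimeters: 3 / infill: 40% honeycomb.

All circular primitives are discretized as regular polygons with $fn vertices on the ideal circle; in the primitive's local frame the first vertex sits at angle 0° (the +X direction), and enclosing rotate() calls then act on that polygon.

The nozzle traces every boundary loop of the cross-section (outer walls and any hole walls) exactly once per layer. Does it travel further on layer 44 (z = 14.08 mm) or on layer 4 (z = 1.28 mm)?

Layer 44 (z = 14.08): the cone: at t=0.704 of its height the radius interpolates to r₁+(r₂−r₁)t = 3.092, giving a regular 16-gon of that circumradius (perimeter = 2·16·3.092·sin(180°/16) = 19.30 mm); the r=11.5 cylinder at (11, 12) contributes a regular 16-gon of circumradius 11.5 (perimeter = 2·16·11.500·sin(180°/16) = 71.79 mm); the cube at (1, 1) is not intersected at this z (z outside [16.5, 20.5]); the 16×17.5 cube at (15, 8.5) contributes its full rectangle (perimeter 67.00 mm); After the difference (first − rest): starting from the cone, the r=11.5 cylinder at (11, 12) misses the remaining region (no effect); the 16×17.5 cube at (15, 8.5) misses the remaining region (no effect) — boundary = 19.30 mm. So its perimeter = 19.30 mm. Layer 4 (z = 1.28): the cone: at t=0.064 of its height the radius interpolates to r₁+(r₂−r₁)t = 4.372, giving a regular 16-gon of that circumradius (perimeter = 2·16·4.372·sin(180°/16) = 27.29 mm); the r=11.5 cylinder at (11, 12) gives a regular 16-gon of circumradius 11.5 (constant along its height) (perimeter = 2·16·11.500·sin(180°/16) = 71.79 mm); the cube at (1, 1) is not intersected at this z (z outside [16.5, 20.5]); the 16×17.5 cube at (15, 8.5) contributes its full rectangle (perimeter 67.00 mm); After the difference (first − rest): starting from the cone, the r=11.5 cylinder at (11, 12) misses the remaining region (no effect); the 16×17.5 cube at (15, 8.5) misses the remaining region (no effect) — boundary = 27.29 mm. So its perimeter = 27.29 mm. Layer 4 is larger (27.29 vs 19.30 mm).

layer 4 (z = 1.28 mm)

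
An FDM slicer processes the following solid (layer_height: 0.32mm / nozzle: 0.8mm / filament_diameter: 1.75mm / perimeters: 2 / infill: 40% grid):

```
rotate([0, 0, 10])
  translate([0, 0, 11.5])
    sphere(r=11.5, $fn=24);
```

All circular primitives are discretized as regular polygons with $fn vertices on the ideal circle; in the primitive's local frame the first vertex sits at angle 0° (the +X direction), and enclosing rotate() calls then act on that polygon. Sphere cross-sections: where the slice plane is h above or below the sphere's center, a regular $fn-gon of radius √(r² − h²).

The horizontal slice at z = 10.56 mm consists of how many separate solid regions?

At z = 10.56 mm: the r=11.5 sphere contributes a regular 24-gon of circumradius √(11.5²−0.94²) = 11.462; (rotated 10° about Z; rotation is an isometry so areas/perimeters/island counts are preserved). The result has 1 disconnected region.

1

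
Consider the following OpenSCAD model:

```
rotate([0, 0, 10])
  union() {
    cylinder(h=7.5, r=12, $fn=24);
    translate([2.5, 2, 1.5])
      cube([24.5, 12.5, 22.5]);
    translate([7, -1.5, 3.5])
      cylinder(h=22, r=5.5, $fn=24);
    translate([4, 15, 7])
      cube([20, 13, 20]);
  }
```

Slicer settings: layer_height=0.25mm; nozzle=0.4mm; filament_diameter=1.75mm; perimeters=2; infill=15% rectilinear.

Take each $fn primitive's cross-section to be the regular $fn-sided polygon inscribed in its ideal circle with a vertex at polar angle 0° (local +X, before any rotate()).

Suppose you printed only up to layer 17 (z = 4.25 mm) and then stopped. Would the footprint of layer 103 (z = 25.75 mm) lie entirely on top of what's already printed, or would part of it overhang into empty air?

Compare the two slices. At z = 4.25: the cylinder: section is a regular 24-gon, circumradius r=12 (area = (24/2)·12.000²·sin(360°/24) = 447.24 mm²); the cube at (2.5, 2) (footprint 24.5×12.5) is included at this height (area 306.25 mm²); the r=5.5 cylinder at (7, -1.5) gives a regular 24-gon of circumradius 5.5 (constant along its height) (area = (24/2)·5.500²·sin(360°/24) = 93.95 mm²); the cube at (4, 15) does not reach this height (z outside [7, 27]); Merging all regions: the regions partially overlap — summed areas 847.44 mm² minus the doubly-counted overlap 154.15 mm² gives 693.29 mm² — area = 693.29 mm²; (rotated 10° about Z; rotation is an isometry so areas/perimeters/island counts are preserved). At z = 25.75: the cylinder does not reach this height (z outside [0, 7.5]); the cube at (2.5, 2) does not reach this height (z outside [1.5, 24]); the cylinder at (7, -1.5) is not intersected at this z (z outside [3.5, 25.5]); the cube at (4, 15) is present — its section is the full 20×13 rectangle (area 260.00 mm²); Taking the union: only the 20×13 cube at (4, 15) is present, so the union is just that shape — area = 260.00 mm²; (rotated 10° about Z; rotation is an isometry so areas/perimeters/island counts are preserved). Checking containment: at z = 25.75 the cross-section extends beyond the z = 4.25 cross-section by about 260.00 mm².

part overhangs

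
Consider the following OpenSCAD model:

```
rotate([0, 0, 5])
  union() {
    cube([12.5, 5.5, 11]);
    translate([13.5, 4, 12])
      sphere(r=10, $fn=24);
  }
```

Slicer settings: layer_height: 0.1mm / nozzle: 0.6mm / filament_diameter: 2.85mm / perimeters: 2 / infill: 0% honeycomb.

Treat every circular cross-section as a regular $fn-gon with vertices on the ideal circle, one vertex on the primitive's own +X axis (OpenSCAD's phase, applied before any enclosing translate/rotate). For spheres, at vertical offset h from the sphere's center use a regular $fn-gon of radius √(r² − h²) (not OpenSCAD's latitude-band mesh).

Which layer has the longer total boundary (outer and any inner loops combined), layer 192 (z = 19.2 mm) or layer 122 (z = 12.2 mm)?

layer 122 (z = 12.2 mm)

Layer 192 (z = 19.2): the cube is absent (z outside [0, 11]); the r=10 sphere at (13.5, 4) slices to a regular 24-gon of circumradius 6.940 (√(r²−h²) with h=7.2 from center) (perimeter = 2·24·6.940·sin(180°/24) = 43.48 mm); Combining (union): only the r=10 sphere at (13.5, 4) is present, so the union is just that shape — boundary = 43.48 mm; (whole slice rotated 5° about Z — lengths, areas and connectivity unchanged). So its perimeter = 43.48 mm. Layer 122 (z = 12.2): the cube is not intersected at this z (z outside [0, 11]); the r=10 sphere at (13.5, 4) contributes a regular 24-gon of circumradius √(10²−0.2²) = 9.998 (perimeter = 2·24·9.998·sin(180°/24) = 62.64 mm); Combining (union): only the r=10 sphere at (13.5, 4) is present, so the union is just that shape — boundary = 62.64 mm; (whole slice rotated 5° about Z — lengths, areas and connectivity unchanged). So its perimeter = 62.64 mm. Layer 122 is larger (62.64 vs 43.48 mm).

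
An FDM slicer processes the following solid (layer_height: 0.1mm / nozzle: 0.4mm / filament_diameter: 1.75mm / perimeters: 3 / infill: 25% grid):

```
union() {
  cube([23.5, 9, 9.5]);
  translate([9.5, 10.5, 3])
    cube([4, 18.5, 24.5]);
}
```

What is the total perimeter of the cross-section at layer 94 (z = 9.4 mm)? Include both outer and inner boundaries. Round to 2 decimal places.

110.00 mm

At z = 9.4 mm: the cube (footprint 23.5×9) is included at this height (perimeter 65.00 mm); the cube at (9.5, 10.5) (footprint 4×18.5) is included at this height (perimeter 45.00 mm); Merging all regions: the 2 present regions are separate (no shared area or edge), so areas and boundary lengths simply add and each stays a separate island — boundary = 110.00 mm. Overall, the cross-section has 2 separate islands. Total boundary length (outer) = 110.00 mm.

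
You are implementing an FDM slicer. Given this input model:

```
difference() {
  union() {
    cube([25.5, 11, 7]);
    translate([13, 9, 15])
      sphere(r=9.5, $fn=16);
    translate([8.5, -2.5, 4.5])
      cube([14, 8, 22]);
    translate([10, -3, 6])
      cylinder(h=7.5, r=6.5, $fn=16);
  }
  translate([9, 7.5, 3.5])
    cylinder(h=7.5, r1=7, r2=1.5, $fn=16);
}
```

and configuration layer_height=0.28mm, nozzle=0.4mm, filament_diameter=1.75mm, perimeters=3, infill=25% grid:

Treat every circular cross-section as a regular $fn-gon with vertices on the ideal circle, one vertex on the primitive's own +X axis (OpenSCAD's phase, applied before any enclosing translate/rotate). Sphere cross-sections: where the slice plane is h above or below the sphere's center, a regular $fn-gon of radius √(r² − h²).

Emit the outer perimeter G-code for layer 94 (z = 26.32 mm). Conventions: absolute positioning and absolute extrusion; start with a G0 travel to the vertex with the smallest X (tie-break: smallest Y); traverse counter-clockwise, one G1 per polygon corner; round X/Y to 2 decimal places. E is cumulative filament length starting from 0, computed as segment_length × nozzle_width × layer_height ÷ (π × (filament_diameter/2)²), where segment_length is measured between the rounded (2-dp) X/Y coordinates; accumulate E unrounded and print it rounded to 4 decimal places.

At z = 26.32 mm: the cube is not intersected at this z (z outside [0, 7]); the sphere at (13, 9) does not reach this height (|z−center|=11.320 > r=9.5); the cube at (8.5, -2.5) is present — its section is the full 14×8 rectangle; the cylinder at (10, -3) does not reach this height (z outside [6, 13.5]); Taking the union: only the 14×8 cube at (8.5, -2.5) is present, so the union is just that shape — 1 connected region; the cone at (9, 7.5) is absent (z outside [3.5, 11]); After the difference (first − rest): none of the subtracted shapes is present at this height, so that combined region is unchanged — 1 connected region. The outline is a single polygon with 4 vertices. Extrusion per mm of travel: 0.4 × 0.28 / (π × 0.875²) = 0.046564. Accumulating E over each segment gives final E = 2.0488.

G0 X8.50 Y-2.50 Z26.32
G1 X22.50 Y-2.50 E0.6519
G1 X22.50 Y5.50 E1.0244
G1 X8.50 Y5.50 E1.6763
G1 X8.50 Y-2.50 E2.0488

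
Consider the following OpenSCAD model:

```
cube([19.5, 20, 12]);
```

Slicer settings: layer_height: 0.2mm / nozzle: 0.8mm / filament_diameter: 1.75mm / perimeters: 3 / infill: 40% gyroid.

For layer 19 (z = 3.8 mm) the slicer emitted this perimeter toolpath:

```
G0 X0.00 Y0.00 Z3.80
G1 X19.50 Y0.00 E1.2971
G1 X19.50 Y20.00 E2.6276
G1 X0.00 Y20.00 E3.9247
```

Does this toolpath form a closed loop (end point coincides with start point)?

Start point (G0): (0.00, 0.00). End point (last G1): the path does not return to the start — open.

no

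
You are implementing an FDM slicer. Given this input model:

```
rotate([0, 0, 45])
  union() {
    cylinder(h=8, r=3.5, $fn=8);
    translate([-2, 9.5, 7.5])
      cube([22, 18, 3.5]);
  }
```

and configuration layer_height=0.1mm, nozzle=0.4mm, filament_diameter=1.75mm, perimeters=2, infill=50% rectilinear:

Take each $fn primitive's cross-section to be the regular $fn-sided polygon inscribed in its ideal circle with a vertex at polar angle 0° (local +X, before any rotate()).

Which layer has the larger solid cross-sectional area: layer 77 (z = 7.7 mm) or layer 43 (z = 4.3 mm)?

Layer 77 (z = 7.7): the r=3.5 cylinder gives a regular 8-gon of circumradius 3.5 (constant along its height) (area = (8/2)·3.500²·sin(360°/8) = 34.65 mm²); the cube at (-2, 9.5) (footprint 22×18) is included at this height (area 396.00 mm²); Combining (union): the 2 present regions are separate (no shared area or edge), so areas and boundary lengths simply add and each stays a separate island — area = 430.65 mm²; (whole slice rotated 45° about Z — lengths, areas and connectivity unchanged). So its area = 430.65 mm². Layer 43 (z = 4.3): the r=3.5 cylinder contributes a regular 8-gon of circumradius 3.5 (area = (8/2)·3.500²·sin(360°/8) = 34.65 mm²); the cube at (-2, 9.5) does not reach this height (z outside [7.5, 11]); Combining (union): only the r=3.5 cylinder is present, so the union is just that shape — area = 34.65 mm²; (whole slice rotated 45° about Z — lengths, areas and connectivity unchanged). So its area = 34.65 mm². Layer 77 is larger (430.65 vs 34.65 mm²).

layer 77 (z = 7.7 mm)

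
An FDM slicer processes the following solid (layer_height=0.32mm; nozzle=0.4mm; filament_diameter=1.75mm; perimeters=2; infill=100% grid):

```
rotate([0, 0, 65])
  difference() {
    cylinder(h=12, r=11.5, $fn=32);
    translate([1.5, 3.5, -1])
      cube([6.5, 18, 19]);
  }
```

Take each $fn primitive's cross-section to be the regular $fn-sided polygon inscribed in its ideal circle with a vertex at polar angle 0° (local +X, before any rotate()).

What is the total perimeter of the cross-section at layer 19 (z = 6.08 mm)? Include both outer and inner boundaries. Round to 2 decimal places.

At z = 6.08 mm: the r=11.5 cylinder gives a regular 32-gon of circumradius 11.5 (constant along its height) (perimeter = 2·32·11.500·sin(180°/32) = 72.14 mm); the 6.5×18 cube at (1.5, 3.5) contributes its full rectangle (perimeter 49.00 mm); Subtracting the remaining from the first: starting from the r=11.5 cylinder, the 6.5×18 cube at (1.5, 3.5) partially overlaps it — only the 43.70 mm² overlap (of its 117.00 mm²) is removed, clipping the outline — boundary = 83.89 mm; (rotated 65° about Z; rotation is an isometry so areas/perimeters/island counts are preserved). Overall, the cross-section is a single solid region. Total boundary length (outer) = 83.89 mm.

83.89 mm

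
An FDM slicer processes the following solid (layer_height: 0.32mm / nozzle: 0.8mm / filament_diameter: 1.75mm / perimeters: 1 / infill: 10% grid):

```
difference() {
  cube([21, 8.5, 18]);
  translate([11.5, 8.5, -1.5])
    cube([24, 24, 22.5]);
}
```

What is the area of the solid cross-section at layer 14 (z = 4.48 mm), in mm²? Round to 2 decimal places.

178.50 mm²

At z = 4.48 mm: the cube (footprint 21×8.5) is included at this height (area 178.50 mm²); the cube at (11.5, 8.5) (footprint 24×24) is included at this height (area 576.00 mm²); Taking the first minus the rest: starting from the 21×8.5 cube (178.50 mm²), the 24×24 cube at (11.5, 8.5) misses the remaining region (no effect) — area = 178.50 mm². Overall, the cross-section is a single solid region. Net area = 178.50 mm².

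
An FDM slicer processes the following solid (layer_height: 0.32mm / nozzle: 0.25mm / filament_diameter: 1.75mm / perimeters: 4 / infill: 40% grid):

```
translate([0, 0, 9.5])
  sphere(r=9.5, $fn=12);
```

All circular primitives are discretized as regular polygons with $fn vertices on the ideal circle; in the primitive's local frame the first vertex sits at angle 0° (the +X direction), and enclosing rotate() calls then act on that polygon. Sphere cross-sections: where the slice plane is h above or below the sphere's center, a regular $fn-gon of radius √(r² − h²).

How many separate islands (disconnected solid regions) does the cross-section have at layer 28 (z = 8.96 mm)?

1

At z = 8.96 mm: the r=9.5 sphere slices to a regular 12-gon of circumradius 9.485 (√(r²−h²) with h=0.54 from center). Overall, the cross-section is a single solid region. Island count = 1.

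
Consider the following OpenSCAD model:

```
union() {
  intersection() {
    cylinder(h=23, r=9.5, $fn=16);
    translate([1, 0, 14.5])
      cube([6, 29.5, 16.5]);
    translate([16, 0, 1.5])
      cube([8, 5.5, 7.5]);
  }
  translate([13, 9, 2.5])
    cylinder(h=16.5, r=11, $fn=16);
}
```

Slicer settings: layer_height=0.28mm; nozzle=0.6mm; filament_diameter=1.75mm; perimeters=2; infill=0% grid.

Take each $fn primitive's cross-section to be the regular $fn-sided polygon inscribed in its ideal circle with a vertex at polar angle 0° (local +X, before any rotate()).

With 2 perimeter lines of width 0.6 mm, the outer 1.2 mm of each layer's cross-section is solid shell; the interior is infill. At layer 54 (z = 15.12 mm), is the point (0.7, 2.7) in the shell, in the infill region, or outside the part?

At z = 15.12 mm: the r=9.5 cylinder contributes a regular 16-gon of circumradius 9.5; the 6×29.5 cube at (1, 0) contributes its full rectangle; the cube at (16, 0) is not intersected at this z (z outside [1.5, 9]); After intersecting: at least one operand is absent at this height, so nothing remains; the cylinder at (13, 9): section is a regular 16-gon, circumradius r=11; Merging all regions: only the r=11 cylinder at (13, 9) is present, so the union is just that shape — 1 connected region. Overall, the cross-section is a single solid region. The nearest boundary edge runs (2.84, 4.79)→(5.22, 1.22); distance from the point to it = 2.94 mm. The point is not inside any of the regions above, so it lies outside the cross-section (2.94 mm from the nearest boundary).

outside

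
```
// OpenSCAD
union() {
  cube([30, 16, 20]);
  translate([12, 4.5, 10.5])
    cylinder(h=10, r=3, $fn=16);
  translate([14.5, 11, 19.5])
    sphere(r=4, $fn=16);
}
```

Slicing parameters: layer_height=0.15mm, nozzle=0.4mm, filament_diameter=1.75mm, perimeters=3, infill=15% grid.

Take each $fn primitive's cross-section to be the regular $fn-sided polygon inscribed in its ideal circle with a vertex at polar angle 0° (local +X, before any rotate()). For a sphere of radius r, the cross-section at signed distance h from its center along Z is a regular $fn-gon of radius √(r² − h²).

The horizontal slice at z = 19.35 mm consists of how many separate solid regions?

1

At z = 19.35 mm: the cube (footprint 30×16) is included at this height; the r=3 cylinder at (12, 4.5) gives a regular 16-gon of circumradius 3 (constant along its height); the r=4 sphere at (14.5, 11) slices to a regular 16-gon of circumradius 3.997 (√(r²−h²) with h=0.15 from center); Merging all regions: the regions partially overlap (shared area 76.47 mm²), so overlapping operands fuse into one piece — 1 connected region. The result has 1 disconnected region.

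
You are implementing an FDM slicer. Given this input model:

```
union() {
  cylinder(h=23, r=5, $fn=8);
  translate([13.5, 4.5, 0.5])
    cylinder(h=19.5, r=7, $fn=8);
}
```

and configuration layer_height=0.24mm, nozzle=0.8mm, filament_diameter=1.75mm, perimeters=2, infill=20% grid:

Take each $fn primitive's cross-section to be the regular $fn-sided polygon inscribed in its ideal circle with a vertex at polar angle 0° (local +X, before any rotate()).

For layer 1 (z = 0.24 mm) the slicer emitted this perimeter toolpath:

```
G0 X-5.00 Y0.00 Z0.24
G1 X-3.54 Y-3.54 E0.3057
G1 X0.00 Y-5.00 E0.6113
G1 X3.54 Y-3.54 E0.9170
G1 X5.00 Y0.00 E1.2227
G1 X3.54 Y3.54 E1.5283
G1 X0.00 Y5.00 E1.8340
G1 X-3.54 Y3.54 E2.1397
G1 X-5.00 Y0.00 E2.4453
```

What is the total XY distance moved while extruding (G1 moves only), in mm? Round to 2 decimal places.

Sum the Euclidean lengths of each G1 segment: total = 30.63 mm.

30.63 mm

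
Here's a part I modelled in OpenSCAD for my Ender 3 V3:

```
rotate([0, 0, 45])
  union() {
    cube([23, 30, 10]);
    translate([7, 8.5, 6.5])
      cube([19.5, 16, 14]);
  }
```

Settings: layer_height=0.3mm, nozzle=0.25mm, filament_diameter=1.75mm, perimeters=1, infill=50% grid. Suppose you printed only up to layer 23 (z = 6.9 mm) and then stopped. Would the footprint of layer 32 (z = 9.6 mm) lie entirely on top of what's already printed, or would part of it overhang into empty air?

Compare the two slices. At z = 6.9: the cube (footprint 23×30) is included at this height (area 690.00 mm²); the cube at (7, 8.5) (footprint 19.5×16) is included at this height (area 312.00 mm²); Combining (union): the regions partially overlap — summed areas 1002.00 mm² minus the doubly-counted overlap 256.00 mm² gives 746.00 mm² — area = 746.00 mm²; (rotated 45° about Z; rotation is an isometry so areas/perimeters/island counts are preserved). At z = 9.6: the cube (footprint 23×30) is included at this height (area 690.00 mm²); the cube at (7, 8.5) is present — its section is the full 19.5×16 rectangle (area 312.00 mm²); Taking the union: the regions partially overlap — summed areas 1002.00 mm² minus the doubly-counted overlap 256.00 mm² gives 746.00 mm² — area = 746.00 mm²; (rotated 45° about Z; rotation is an isometry so areas/perimeters/island counts are preserved). Checking containment: the cross-section at z = 9.6 is a subset of the cross-section at z = 6.9.

entirely on top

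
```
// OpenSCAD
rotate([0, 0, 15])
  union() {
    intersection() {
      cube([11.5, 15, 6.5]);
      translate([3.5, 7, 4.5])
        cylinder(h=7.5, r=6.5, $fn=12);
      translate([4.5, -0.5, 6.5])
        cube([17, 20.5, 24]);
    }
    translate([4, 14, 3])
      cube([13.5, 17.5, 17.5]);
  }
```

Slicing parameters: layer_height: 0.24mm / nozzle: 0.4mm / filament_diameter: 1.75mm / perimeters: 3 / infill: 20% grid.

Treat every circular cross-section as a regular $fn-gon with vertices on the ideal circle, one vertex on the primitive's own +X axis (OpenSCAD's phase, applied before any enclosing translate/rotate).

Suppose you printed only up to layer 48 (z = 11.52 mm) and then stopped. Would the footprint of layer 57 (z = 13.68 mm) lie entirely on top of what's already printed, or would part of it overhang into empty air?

Compare the two slices. At z = 11.52: the cube does not reach this height (z outside [0, 6.5]); the r=6.5 cylinder at (3.5, 7) gives a regular 12-gon of circumradius 6.5 (constant along its height) (area = (12/2)·6.500²·sin(360°/12) = 126.75 mm²); the 17×20.5 cube at (4.5, -0.5) contributes its full rectangle (area 348.50 mm²); Taking the intersection: at least one operand is absent at this height, so nothing remains; the cube at (4, 14) is present — its section is the full 13.5×17.5 rectangle (area 236.25 mm²); Merging all regions: only the 13.5×17.5 cube at (4, 14) is present, so the union is just that shape — area = 236.25 mm²; (rotated 15° about Z; rotation is an isometry so areas/perimeters/island counts are preserved). At z = 13.68: the cube is not intersected at this z (z outside [0, 6.5]); the cylinder at (3.5, 7) is absent (z outside [4.5, 12]); the 17×20.5 cube at (4.5, -0.5) contributes its full rectangle (area 348.50 mm²); Taking the intersection: at least one operand is absent at this height, so nothing remains; the cube at (4, 14) (footprint 13.5×17.5) is included at this height (area 236.25 mm²); Combining (union): only the 13.5×17.5 cube at (4, 14) is present, so the union is just that shape — area = 236.25 mm²; (whole slice rotated 15° about Z — lengths, areas and connectivity unchanged). Checking containment: the cross-section at z = 13.68 is a subset of the cross-section at z = 11.52.

entirely on top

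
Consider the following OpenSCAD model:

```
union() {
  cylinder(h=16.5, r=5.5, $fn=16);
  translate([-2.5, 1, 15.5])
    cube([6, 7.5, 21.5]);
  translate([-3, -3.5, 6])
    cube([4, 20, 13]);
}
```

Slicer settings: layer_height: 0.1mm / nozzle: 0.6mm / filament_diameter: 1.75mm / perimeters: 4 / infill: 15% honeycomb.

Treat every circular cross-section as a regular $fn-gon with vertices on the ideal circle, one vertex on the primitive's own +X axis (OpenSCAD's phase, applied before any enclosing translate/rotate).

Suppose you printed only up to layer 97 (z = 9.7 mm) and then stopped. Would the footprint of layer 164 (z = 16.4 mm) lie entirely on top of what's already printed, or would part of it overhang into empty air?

Compare the two slices. At z = 9.7: the r=5.5 cylinder gives a regular 16-gon of circumradius 5.5 (constant along its height) (area = (16/2)·5.500²·sin(360°/16) = 92.61 mm²); the cube at (-2.5, 1) is absent (z outside [15.5, 37]); the cube at (-3, -3.5) is present — its section is the full 4×20 rectangle (area 80.00 mm²); Taking the union: the regions partially overlap — summed areas 172.61 mm² minus the doubly-counted overlap 34.82 mm² gives 137.79 mm² — area = 137.79 mm². At z = 16.4: the r=5.5 cylinder gives a regular 16-gon of circumradius 5.5 (constant along its height) (area = (16/2)·5.500²·sin(360°/16) = 92.61 mm²); the cube at (-2.5, 1) is present — its section is the full 6×7.5 rectangle (area 45.00 mm²); the 4×20 cube at (-3, -3.5) contributes its full rectangle (area 80.00 mm²); Merging all regions: the regions partially overlap — summed areas 217.61 mm² minus the doubly-counted overlap 70.74 mm² gives 146.87 mm² — area = 146.87 mm². Checking containment: at z = 16.4 the cross-section extends beyond the z = 9.7 cross-section by about 9.08 mm².

part overhangs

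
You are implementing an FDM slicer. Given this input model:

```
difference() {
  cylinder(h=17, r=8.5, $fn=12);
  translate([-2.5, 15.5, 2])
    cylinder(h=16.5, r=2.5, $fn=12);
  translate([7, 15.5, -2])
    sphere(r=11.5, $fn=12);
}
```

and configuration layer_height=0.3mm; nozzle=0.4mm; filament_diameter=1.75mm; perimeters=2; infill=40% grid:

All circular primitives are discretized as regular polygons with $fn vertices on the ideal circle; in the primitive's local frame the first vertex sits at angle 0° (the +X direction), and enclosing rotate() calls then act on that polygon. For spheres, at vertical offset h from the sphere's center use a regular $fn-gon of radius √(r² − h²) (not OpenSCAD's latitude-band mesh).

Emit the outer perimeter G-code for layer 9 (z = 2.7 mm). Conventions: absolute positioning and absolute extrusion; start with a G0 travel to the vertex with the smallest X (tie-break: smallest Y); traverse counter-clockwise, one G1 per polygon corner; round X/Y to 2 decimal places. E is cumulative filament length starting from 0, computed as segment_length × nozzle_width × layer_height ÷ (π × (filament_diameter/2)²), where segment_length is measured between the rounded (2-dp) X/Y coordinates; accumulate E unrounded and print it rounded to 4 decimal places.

At z = 2.7 mm: the r=8.5 cylinder contributes a regular 12-gon of circumradius 8.5; the r=2.5 cylinder at (-2.5, 15.5) contributes a regular 12-gon of circumradius 2.5; the sphere at (7, 15.5): section is a regular 12-gon, circumradius = √(r²−h²) = √(11.5²−4.7²) = 10.496; Taking the first minus the rest: starting from the r=8.5 cylinder, the r=2.5 cylinder at (-2.5, 15.5) misses the remaining region (no effect); the r=11.5 sphere at (7, 15.5) partially overlaps it — only the 7.60 mm² overlap (of its 330.48 mm²) is removed, clipping the outline — 1 connected region. The outline is a single polygon with 13 vertices. Extrusion per mm of travel: 0.4 × 0.3 / (π × 0.875²) = 0.049890. Accumulating E over each segment gives final E = 2.6303.

G0 X-8.50 Y0.00 Z2.70
G1 X-7.36 Y-4.25 E0.2195
G1 X-4.25 Y-7.36 E0.4390
G1 X0.00 Y-8.50 E0.6585
G1 X4.25 Y-7.36 E0.8780
G1 X7.36 Y-4.25 E1.0974
G1 X8.50 Y0.00 E1.3170
G1 X7.36 Y4.25 E1.5365
G1 X6.46 Y5.15 E1.6000
G1 X1.75 Y6.41 E1.8432
G1 X-0.27 Y8.43 E1.9858
G1 X-4.25 Y7.36 E2.1914
G1 X-7.36 Y4.25 E2.4108
G1 X-8.50 Y0.00 E2.6303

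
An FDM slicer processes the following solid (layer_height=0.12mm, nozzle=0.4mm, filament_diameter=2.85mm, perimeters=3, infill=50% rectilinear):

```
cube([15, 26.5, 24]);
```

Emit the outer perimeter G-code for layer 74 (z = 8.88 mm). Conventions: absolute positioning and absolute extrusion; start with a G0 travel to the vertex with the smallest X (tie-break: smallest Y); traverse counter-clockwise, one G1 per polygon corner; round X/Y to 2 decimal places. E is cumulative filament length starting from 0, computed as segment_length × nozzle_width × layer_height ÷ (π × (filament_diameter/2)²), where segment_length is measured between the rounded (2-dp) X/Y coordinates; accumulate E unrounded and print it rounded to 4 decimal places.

G0 X0.00 Y0.00 Z8.88
G1 X15.00 Y0.00 E0.1129
G1 X15.00 Y26.50 E0.3123
G1 X0.00 Y26.50 E0.4251
G1 X0.00 Y0.00 E0.6245

At z = 8.88 mm: the cube (footprint 15×26.5) is included at this height. The outline is a single polygon with 4 vertices. Extrusion per mm of travel: 0.4 × 0.12 / (π × 1.425²) = 0.007524. Accumulating E over each segment gives final E = 0.6245.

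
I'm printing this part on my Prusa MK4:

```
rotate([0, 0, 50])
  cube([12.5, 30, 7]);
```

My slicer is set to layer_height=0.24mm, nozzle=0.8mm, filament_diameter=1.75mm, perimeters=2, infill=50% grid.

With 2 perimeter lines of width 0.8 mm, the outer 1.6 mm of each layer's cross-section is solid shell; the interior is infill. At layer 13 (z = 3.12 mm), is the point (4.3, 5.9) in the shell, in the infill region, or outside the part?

At z = 3.12 mm: the 12.5×30 cube contributes its full rectangle; (whole slice rotated 50° about Z — lengths, areas and connectivity unchanged). Overall, the cross-section is a single solid region. Undo the 50° rotation: the query point maps to (7.284, 0.498) in the un-rotated model frame. The nearest boundary edge runs (0.00, 0.00)→(12.50, 0.00); distance from the point to it = 0.50 mm. The point is inside the cross-section, 0.50 mm from the nearest boundary — within the 1.6 mm shell band (2 × 0.8).

shell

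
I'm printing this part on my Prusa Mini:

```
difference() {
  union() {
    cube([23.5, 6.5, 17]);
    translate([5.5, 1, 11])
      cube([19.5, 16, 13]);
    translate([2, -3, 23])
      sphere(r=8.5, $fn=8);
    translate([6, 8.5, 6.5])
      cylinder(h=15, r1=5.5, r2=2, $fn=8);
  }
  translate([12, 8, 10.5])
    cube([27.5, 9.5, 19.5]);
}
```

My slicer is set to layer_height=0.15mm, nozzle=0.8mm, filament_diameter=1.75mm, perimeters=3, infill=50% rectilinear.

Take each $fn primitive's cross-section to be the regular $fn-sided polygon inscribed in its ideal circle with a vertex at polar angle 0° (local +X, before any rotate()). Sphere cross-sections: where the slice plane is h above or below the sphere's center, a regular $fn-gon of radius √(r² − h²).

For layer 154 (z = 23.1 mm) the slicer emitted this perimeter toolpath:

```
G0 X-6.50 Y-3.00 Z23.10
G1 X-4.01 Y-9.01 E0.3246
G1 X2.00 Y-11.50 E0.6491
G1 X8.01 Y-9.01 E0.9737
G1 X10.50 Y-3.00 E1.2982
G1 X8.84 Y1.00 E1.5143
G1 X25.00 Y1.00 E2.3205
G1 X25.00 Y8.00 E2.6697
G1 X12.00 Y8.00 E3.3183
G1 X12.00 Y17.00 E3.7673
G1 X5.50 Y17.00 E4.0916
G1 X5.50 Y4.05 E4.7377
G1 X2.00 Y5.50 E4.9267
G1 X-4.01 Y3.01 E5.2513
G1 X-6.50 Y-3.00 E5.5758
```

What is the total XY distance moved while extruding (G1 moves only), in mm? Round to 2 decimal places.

111.76 mm

Sum the Euclidean lengths of each G1 segment: total = 111.76 mm.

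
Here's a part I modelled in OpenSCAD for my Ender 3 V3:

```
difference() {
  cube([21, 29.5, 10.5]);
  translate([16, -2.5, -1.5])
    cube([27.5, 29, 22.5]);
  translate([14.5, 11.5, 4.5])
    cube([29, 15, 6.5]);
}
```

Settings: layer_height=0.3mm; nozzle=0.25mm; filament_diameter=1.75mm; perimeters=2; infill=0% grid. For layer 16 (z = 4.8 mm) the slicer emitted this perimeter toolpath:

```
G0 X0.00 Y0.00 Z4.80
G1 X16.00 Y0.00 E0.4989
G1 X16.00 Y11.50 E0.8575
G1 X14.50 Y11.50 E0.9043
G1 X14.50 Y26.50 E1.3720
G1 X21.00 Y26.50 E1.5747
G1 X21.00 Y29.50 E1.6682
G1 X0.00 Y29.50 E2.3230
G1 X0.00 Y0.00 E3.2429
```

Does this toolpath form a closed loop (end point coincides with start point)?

yes

Start point (G0): (0.00, 0.00). End point (last G1): the path returns to the start — closed.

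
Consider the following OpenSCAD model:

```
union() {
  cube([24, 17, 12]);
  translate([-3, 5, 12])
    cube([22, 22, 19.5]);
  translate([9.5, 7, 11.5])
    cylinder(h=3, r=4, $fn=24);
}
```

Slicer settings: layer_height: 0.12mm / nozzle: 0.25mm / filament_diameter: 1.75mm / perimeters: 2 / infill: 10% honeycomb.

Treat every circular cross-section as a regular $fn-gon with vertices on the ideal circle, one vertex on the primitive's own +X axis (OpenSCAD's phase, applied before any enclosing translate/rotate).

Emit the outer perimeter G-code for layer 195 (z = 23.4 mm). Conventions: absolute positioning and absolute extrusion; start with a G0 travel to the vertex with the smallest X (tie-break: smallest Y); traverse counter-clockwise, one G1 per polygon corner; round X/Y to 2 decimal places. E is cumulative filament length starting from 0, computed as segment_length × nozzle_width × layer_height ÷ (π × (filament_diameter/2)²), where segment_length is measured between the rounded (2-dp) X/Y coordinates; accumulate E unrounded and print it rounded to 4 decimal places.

G0 X-3.00 Y5.00 Z23.40
G1 X19.00 Y5.00 E0.2744
G1 X19.00 Y27.00 E0.5488
G1 X-3.00 Y27.00 E0.8232
G1 X-3.00 Y5.00 E1.0976

At z = 23.4 mm: the cube does not reach this height (z outside [0, 12]); the cube at (-3, 5) is present — its section is the full 22×22 rectangle; the cylinder at (9.5, 7) is absent (z outside [11.5, 14.5]); Taking the union: only the 22×22 cube at (-3, 5) is present, so the union is just that shape — 1 connected region. The outline is a single polygon with 4 vertices. Extrusion per mm of travel: 0.25 × 0.12 / (π × 0.875²) = 0.012473. Accumulating E over each segment gives final E = 1.0976.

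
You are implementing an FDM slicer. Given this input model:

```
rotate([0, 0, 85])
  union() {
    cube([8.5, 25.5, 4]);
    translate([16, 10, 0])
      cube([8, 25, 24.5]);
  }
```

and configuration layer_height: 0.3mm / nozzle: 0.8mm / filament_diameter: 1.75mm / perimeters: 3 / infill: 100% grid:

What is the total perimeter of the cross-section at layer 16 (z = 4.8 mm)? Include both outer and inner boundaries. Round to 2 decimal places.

At z = 4.8 mm: the cube does not reach this height (z outside [0, 4]); the 8×25 cube at (16, 10) contributes its full rectangle (perimeter 66.00 mm); Combining (union): only the 8×25 cube at (16, 10) is present, so the union is just that shape — boundary = 66.00 mm; (whole slice rotated 85° about Z — lengths, areas and connectivity unchanged). Overall, the cross-section is a single solid region. Total boundary length (outer) = 66.00 mm.

66.00 mm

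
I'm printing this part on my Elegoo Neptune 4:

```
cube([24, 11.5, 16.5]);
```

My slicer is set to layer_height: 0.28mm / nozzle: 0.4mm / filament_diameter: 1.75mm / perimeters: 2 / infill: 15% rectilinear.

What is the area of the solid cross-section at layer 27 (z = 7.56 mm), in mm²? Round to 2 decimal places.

At z = 7.56 mm: the cube (footprint 24×11.5) is included at this height (area 276.00 mm²). Overall, the cross-section is a single solid region. Net area = 276.00 mm².

276.00 mm²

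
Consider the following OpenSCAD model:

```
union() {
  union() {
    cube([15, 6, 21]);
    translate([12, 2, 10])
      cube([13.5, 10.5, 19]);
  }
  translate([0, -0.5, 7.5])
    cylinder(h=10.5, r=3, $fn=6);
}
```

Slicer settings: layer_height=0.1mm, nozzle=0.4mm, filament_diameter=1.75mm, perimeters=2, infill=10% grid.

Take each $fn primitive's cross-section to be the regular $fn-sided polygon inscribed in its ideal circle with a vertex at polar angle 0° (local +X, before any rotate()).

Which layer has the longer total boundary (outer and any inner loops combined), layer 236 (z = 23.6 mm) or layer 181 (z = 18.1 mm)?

layer 181 (z = 18.1 mm)

Layer 236 (z = 23.6): the cube is absent (z outside [0, 21]); the 13.5×10.5 cube at (12, 2) contributes its full rectangle (perimeter 48.00 mm); Merging all regions: only the 13.5×10.5 cube at (12, 2) is present, so the union is just that shape — boundary = 48.00 mm; the cylinder at (0, -0.5) does not reach this height (z outside [7.5, 18]); Merging all regions: only the result so far is present, so the union is just that shape — boundary = 48.00 mm. So its perimeter = 48.00 mm. Layer 181 (z = 18.1): the cube (footprint 15×6) is included at this height (perimeter 42.00 mm); the 13.5×10.5 cube at (12, 2) contributes its full rectangle (perimeter 48.00 mm); Merging all regions: the regions partially overlap (shared area 12.00 mm²), so the edge portions inside another operand are dropped and the merged outline is re-measured after clipping — boundary = 76.00 mm; the cylinder at (0, -0.5) does not reach this height (z outside [7.5, 18]); Combining (union): only that combined region is present, so the union is just that shape — boundary = 76.00 mm. So its perimeter = 76.00 mm. Layer 181 is larger (76.00 vs 48.00 mm).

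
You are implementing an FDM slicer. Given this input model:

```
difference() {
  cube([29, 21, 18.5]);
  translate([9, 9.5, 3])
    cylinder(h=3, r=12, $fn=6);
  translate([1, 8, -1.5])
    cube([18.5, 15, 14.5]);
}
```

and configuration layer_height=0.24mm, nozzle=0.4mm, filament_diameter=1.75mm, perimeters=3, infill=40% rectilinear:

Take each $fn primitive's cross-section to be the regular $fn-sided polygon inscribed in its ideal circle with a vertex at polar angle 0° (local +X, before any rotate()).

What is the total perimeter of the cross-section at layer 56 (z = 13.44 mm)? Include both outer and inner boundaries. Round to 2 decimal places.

At z = 13.44 mm: the cube is present — its section is the full 29×21 rectangle (perimeter 100.00 mm); the cylinder at (9, 9.5) is absent (z outside [3, 6]); the cube at (1, 8) is absent (z outside [-1.5, 13]); After the difference (first − rest): none of the subtracted shapes is present at this height, so the 29×21 cube is unchanged — boundary = 100.00 mm. Overall, the cross-section is a single solid region. Total boundary length (outer) = 100.00 mm.

100.00 mm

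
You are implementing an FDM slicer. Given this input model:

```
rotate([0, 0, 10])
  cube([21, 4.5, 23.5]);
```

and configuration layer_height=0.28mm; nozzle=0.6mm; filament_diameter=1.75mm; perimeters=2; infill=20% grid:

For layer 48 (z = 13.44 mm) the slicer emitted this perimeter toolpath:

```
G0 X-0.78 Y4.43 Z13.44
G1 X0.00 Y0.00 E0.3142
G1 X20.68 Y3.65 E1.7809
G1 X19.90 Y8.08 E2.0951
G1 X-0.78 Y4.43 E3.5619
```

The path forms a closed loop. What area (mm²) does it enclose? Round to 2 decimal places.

94.46 mm²

Apply the shoelace formula to the sequence of (X, Y) vertices; enclosed area = 94.46 mm².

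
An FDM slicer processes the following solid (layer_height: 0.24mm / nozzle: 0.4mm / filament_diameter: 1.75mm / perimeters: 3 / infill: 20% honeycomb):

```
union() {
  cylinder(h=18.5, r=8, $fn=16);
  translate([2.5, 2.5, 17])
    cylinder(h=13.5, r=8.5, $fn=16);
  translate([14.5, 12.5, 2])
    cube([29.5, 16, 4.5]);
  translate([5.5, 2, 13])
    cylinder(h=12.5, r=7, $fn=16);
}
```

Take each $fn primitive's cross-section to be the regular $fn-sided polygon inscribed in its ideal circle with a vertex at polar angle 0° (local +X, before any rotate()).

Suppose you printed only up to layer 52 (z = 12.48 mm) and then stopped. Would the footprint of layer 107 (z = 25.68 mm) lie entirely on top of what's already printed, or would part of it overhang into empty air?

Compare the two slices. At z = 12.48: the r=8 cylinder contributes a regular 16-gon of circumradius 8 (area = (16/2)·8.000²·sin(360°/16) = 195.93 mm²); the cylinder at (2.5, 2.5) is not intersected at this z (z outside [17, 30.5]); the cube at (14.5, 12.5) does not reach this height (z outside [2, 6.5]); the cylinder at (5.5, 2) does not reach this height (z outside [13, 25.5]); Combining (union): only the r=8 cylinder is present, so the union is just that shape — area = 195.93 mm². At z = 25.68: the cylinder does not reach this height (z outside [0, 18.5]); the cylinder at (2.5, 2.5): section is a regular 16-gon, circumradius r=8.5 (area = (16/2)·8.500²·sin(360°/16) = 221.19 mm²); the cube at (14.5, 12.5) is absent (z outside [2, 6.5]); the cylinder at (5.5, 2) is not intersected at this z (z outside [13, 25.5]); Combining (union): only the r=8.5 cylinder at (2.5, 2.5) is present, so the union is just that shape — area = 221.19 mm². Checking containment: at z = 25.68 the cross-section extends beyond the z = 12.48 cross-section by about 70.35 mm².

part overhangs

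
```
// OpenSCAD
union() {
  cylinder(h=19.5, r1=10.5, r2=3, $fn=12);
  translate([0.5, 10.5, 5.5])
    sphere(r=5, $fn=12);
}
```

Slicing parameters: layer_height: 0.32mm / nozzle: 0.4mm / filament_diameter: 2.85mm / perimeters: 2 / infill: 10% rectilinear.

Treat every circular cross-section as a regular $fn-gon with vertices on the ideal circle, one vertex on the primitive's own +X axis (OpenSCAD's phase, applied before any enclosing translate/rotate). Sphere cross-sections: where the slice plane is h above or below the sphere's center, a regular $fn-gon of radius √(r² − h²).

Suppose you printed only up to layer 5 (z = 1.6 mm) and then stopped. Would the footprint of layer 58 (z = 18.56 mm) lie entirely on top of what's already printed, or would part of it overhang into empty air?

entirely on top

Compare the two slices. At z = 1.6: the cone (r1=10.5→r2=3) has section circumradius 9.885 here — a regular 12-gon (area = (12/2)·9.885²·sin(360°/12) = 293.12 mm²); the r=5 sphere at (0.5, 10.5) contributes a regular 12-gon of circumradius √(5²−3.9²) = 3.129 (area = (12/2)·3.129²·sin(360°/12) = 29.37 mm²); Merging all regions: the regions partially overlap — summed areas 322.49 mm² minus the doubly-counted overlap 8.68 mm² gives 313.81 mm² — area = 313.81 mm². At z = 18.56: the cone contributes a regular 12-gon of circumradius 3.362 (interpolated between r1=10.5 and r2=3 at t=0.952) (area = (12/2)·3.362²·sin(360°/12) = 33.90 mm²); the sphere at (0.5, 10.5) is not intersected at this z (|z−center|=13.060 > r=5); Merging all regions: only the cone is present, so the union is just that shape — area = 33.90 mm². Checking containment: the cross-section at z = 18.56 is a subset of the cross-section at z = 1.6.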